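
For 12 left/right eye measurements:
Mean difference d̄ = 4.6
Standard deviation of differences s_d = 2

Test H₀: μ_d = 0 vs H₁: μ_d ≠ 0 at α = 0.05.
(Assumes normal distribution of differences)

Answer: t = 7.9667, reject H₀

Derivation:
df = n - 1 = 11
SE = s_d/√n = 2/√12 = 0.5774
t = d̄/SE = 4.6/0.5774 = 7.9667
Critical value: t_{0.025,11} = ±2.201
p-value < 0.0001
Decision: reject H₀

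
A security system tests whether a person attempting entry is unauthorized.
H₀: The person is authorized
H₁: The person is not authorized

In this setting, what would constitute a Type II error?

Answer: Granting entry to an unauthorized person

Derivation:
Type I error (α): Rejecting H₀ when H₀ is true
Type II error (β): Failing to reject H₀ when H₁ is true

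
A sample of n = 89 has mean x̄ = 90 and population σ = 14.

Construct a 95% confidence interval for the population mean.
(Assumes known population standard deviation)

Answer: (87.0914, 92.9086)

Derivation:
Confidence level: 95%, α = 0.05
z_0.025 = 1.960
SE = σ/√n = 14/√89 = 1.4840
Margin of error = 1.960 × 1.4840 = 2.9086
CI: x̄ ± margin = 90 ± 2.9086
CI: (87.0914, 92.9086)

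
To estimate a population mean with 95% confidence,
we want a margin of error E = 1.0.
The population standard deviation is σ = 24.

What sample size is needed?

Answer: n = 2213

Derivation:
z_0.025 = 1.960
n = (z×σ/E)² = (1.960×24/1.0)²
n = 2212.7616
Round up: n = 2213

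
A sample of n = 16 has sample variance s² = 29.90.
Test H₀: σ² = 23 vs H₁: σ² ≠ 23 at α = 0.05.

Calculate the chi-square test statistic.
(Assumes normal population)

df = n - 1 = 15
χ² = (n-1)s²/σ₀² = 15×29.90/23 = 19.5000
Critical values: χ²_{0.975,15} = 6.262, χ²_{0.025,15} = 27.488
Rejection region: χ² < 6.262 or χ² > 27.488
Decision: fail to reject H₀

Answer: χ² = 19.5000, fail to reject H₀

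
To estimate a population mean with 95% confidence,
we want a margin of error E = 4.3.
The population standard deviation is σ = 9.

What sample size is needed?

z_0.025 = 1.960
n = (z×σ/E)² = (1.960×9/4.3)²
n = 16.8291
Round up: n = 17

Answer: n = 17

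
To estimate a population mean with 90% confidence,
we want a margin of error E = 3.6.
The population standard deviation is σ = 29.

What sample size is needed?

z_0.05 = 1.645
n = (z×σ/E)² = (1.645×29/3.6)²
n = 175.5993
Round up: n = 176

Answer: n = 176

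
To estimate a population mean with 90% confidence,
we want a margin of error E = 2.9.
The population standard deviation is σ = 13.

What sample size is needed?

Answer: n = 55

Derivation:
z_0.05 = 1.645
n = (z×σ/E)² = (1.645×13/2.9)²
n = 54.3779
Round up: n = 55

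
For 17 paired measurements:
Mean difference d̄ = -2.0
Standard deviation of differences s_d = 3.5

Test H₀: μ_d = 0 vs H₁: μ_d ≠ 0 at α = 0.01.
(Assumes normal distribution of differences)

df = n - 1 = 16
SE = s_d/√n = 3.5/√17 = 0.8489
t = d̄/SE = -2.0/0.8489 = -2.3560
Critical value: t_{0.005,16} = ±2.921
p-value ≈ 0.0316
Decision: fail to reject H₀

Answer: t = -2.3560, fail to reject H₀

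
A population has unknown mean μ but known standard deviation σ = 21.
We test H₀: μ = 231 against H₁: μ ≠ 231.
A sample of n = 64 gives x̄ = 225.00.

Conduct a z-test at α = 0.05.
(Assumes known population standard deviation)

Standard error: SE = σ/√n = 21/√64 = 2.6250
z-statistic: z = (x̄ - μ₀)/SE = (225.00 - 231)/2.6250 = -2.2857
Critical value: ±1.960
p-value = 0.0223
Decision: reject H₀

Answer: z = -2.2857, reject H₀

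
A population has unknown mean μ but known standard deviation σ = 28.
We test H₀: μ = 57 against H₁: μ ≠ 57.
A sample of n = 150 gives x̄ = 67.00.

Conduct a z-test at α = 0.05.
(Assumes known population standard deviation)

Answer: z = 4.3741, reject H₀

Derivation:
Standard error: SE = σ/√n = 28/√150 = 2.2862
z-statistic: z = (x̄ - μ₀)/SE = (67.00 - 57)/2.2862 = 4.3741
Critical value: ±1.960
p-value < 0.0001
Decision: reject H₀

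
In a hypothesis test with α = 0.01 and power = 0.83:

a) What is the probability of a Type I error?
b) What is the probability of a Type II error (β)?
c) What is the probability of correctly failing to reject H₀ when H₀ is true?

a) Type I error probability = α = 0.01
b) Power = P(reject H₀ | H₁ true) = 1 - β = 0.83, so Type II error probability = β = 1 - Power = 0.17
c) P(fail to reject H₀ | H₀ true) = 1 - α = 0.99

Answer: a) 0.01, b) 0.17, c) 0.99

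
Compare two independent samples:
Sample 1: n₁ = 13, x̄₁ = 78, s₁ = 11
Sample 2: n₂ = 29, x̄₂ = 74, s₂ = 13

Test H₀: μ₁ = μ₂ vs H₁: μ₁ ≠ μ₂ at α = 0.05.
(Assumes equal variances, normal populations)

Answer: t = 0.9638, fail to reject H₀

Derivation:
Pooled variance: s²_p = [12×11² + 28×13²]/(40) = 154.6000
s_p = 12.4338
SE = s_p×√(1/n₁ + 1/n₂) = 12.4338×√(1/13 + 1/29) = 4.1501
t = (x̄₁ - x̄₂)/SE = (78 - 74)/4.1501 = 0.9638
df = 40, t-critical = ±2.021
Decision: fail to reject H₀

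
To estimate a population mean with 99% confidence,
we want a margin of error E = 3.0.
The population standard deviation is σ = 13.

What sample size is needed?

z_0.005 = 2.576
n = (z×σ/E)² = (2.576×13/3.0)²
n = 124.6051
Round up: n = 125

Answer: n = 125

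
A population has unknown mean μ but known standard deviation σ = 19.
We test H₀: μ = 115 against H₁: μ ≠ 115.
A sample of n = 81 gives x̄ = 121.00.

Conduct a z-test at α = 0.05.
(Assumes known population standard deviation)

Answer: z = 2.8421, reject H₀

Derivation:
Standard error: SE = σ/√n = 19/√81 = 2.1111
z-statistic: z = (x̄ - μ₀)/SE = (121.00 - 115)/2.1111 = 2.8421
Critical value: ±1.960
p-value = 0.0045
Decision: reject H₀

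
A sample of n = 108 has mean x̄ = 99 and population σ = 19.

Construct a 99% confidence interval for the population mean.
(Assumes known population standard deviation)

Answer: (94.2903, 103.7097)

Derivation:
Confidence level: 99%, α = 0.01
z_0.005 = 2.576
SE = σ/√n = 19/√108 = 1.8283
Margin of error = 2.576 × 1.8283 = 4.7097
CI: x̄ ± margin = 99 ± 4.7097
CI: (94.2903, 103.7097)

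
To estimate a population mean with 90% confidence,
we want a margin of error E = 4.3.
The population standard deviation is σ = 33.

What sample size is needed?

Answer: n = 160

Derivation:
z_0.05 = 1.645
n = (z×σ/E)² = (1.645×33/4.3)²
n = 159.3759
Round up: n = 160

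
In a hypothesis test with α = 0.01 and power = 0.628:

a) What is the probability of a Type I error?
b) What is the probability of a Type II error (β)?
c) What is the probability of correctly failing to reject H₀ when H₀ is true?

Answer: a) 0.01, b) 0.372, c) 0.99

Derivation:
a) Type I error probability = α = 0.01
b) Power = P(reject H₀ | H₁ true) = 1 - β = 0.628, so Type II error probability = β = 1 - Power = 0.372
c) P(fail to reject H₀ | H₀ true) = 1 - α = 0.99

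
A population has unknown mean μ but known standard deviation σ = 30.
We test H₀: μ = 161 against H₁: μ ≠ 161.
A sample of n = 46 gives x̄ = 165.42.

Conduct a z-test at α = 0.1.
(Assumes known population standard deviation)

Answer: z = 0.9993, fail to reject H₀

Derivation:
Standard error: SE = σ/√n = 30/√46 = 4.4233
z-statistic: z = (x̄ - μ₀)/SE = (165.42 - 161)/4.4233 = 0.9993
Critical value: ±1.645
p-value = 0.3176
Decision: fail to reject H₀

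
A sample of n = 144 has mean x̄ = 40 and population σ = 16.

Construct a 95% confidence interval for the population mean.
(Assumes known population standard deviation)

Answer: (37.3867, 42.6133)

Derivation:
Confidence level: 95%, α = 0.05
z_0.025 = 1.960
SE = σ/√n = 16/√144 = 1.3333
Margin of error = 1.960 × 1.3333 = 2.6133
CI: x̄ ± margin = 40 ± 2.6133
CI: (37.3867, 42.6133)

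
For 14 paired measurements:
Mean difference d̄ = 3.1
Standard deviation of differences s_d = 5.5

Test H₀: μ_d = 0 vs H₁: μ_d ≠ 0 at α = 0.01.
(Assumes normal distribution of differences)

df = n - 1 = 13
SE = s_d/√n = 5.5/√14 = 1.4699
t = d̄/SE = 3.1/1.4699 = 2.1090
Critical value: t_{0.005,13} = ±3.012
p-value ≈ 0.0549
Decision: fail to reject H₀

Answer: t = 2.1090, fail to reject H₀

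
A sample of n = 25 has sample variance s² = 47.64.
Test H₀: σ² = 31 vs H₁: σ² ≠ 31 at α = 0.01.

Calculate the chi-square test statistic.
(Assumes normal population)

Answer: χ² = 36.8826, fail to reject H₀

Derivation:
df = n - 1 = 24
χ² = (n-1)s²/σ₀² = 24×47.64/31 = 36.8826
Critical values: χ²_{0.995,24} = 9.886, χ²_{0.005,24} = 45.559
Rejection region: χ² < 9.886 or χ² > 45.559
Decision: fail to reject H₀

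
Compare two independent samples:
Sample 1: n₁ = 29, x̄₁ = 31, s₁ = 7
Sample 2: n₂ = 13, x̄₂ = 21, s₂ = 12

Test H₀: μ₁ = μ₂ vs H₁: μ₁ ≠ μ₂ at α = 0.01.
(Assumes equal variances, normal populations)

Pooled variance: s²_p = [28×7² + 12×12²]/(40) = 77.5000
s_p = 8.8034
SE = s_p×√(1/n₁ + 1/n₂) = 8.8034×√(1/29 + 1/13) = 2.9384
t = (x̄₁ - x̄₂)/SE = (31 - 21)/2.9384 = 3.4032
df = 40, t-critical = ±2.704
Decision: reject H₀

Answer: t = 3.4032, reject H₀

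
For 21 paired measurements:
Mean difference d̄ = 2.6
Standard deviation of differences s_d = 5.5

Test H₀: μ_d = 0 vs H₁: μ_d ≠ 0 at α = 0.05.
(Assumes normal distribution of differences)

df = n - 1 = 20
SE = s_d/√n = 5.5/√21 = 1.2002
t = d̄/SE = 2.6/1.2002 = 2.1663
Critical value: t_{0.025,20} = ±2.086
p-value ≈ 0.0425
Decision: reject H₀

Answer: t = 2.1663, reject H₀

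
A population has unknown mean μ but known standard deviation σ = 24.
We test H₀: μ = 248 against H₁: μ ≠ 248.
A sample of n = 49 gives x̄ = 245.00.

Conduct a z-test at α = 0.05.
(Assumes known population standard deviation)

Answer: z = -0.8750, fail to reject H₀

Derivation:
Standard error: SE = σ/√n = 24/√49 = 3.4286
z-statistic: z = (x̄ - μ₀)/SE = (245.00 - 248)/3.4286 = -0.8750
Critical value: ±1.960
p-value = 0.3816
Decision: fail to reject H₀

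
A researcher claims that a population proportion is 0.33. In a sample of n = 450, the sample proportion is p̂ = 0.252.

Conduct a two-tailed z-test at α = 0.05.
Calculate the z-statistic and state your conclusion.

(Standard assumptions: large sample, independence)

H₀: p = 0.33, H₁: p ≠ 0.33
Standard error: SE = √(p₀(1-p₀)/n) = √(0.33×0.67/450) = 0.022166
z-statistic: z = (p̂ - p₀)/SE = (0.252 - 0.33)/0.022166 = -3.5189
Critical value: z_0.025 = ±1.960
p-value = 0.0004
Decision: reject H₀ at α = 0.05

Answer: z = -3.5189, reject H₀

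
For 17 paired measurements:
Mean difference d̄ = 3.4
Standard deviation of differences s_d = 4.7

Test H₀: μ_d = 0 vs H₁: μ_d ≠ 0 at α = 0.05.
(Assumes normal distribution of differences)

df = n - 1 = 16
SE = s_d/√n = 4.7/√17 = 1.1399
t = d̄/SE = 3.4/1.1399 = 2.9827
Critical value: t_{0.025,16} = ±2.120
p-value ≈ 0.0088
Decision: reject H₀

Answer: t = 2.9827, reject H₀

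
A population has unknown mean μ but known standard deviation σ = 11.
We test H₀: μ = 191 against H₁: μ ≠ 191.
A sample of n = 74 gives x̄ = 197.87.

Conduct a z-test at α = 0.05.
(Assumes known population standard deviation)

Answer: z = 5.3726, reject H₀

Derivation:
Standard error: SE = σ/√n = 11/√74 = 1.2787
z-statistic: z = (x̄ - μ₀)/SE = (197.87 - 191)/1.2787 = 5.3726
Critical value: ±1.960
p-value < 0.0001
Decision: reject H₀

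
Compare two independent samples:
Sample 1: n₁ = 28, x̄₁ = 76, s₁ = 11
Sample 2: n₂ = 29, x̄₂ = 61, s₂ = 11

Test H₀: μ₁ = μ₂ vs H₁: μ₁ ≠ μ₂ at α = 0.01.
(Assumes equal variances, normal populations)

Answer: t = 5.1469, reject H₀

Derivation:
Pooled variance: s²_p = [27×11² + 28×11²]/(55) = 121.0000
s_p = 11.0000
SE = s_p×√(1/n₁ + 1/n₂) = 11.0000×√(1/28 + 1/29) = 2.9144
t = (x̄₁ - x̄₂)/SE = (76 - 61)/2.9144 = 5.1469
df = 55, t-critical = ±2.668
Decision: reject H₀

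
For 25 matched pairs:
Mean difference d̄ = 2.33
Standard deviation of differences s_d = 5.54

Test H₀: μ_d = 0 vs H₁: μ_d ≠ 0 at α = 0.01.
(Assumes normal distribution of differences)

Answer: t = 2.1029, fail to reject H₀

Derivation:
df = n - 1 = 24
SE = s_d/√n = 5.54/√25 = 1.1080
t = d̄/SE = 2.33/1.1080 = 2.1029
Critical value: t_{0.005,24} = ±2.797
p-value ≈ 0.0461
Decision: fail to reject H₀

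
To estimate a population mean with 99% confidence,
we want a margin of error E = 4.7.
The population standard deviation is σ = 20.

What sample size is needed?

Answer: n = 121

Derivation:
z_0.005 = 2.576
n = (z×σ/E)² = (2.576×20/4.7)²
n = 120.1589
Round up: n = 121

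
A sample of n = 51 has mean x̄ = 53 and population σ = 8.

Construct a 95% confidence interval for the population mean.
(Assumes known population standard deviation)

Confidence level: 95%, α = 0.05
z_0.025 = 1.960
SE = σ/√n = 8/√51 = 1.1202
Margin of error = 1.960 × 1.1202 = 2.1956
CI: x̄ ± margin = 53 ± 2.1956
CI: (50.8044, 55.1956)

Answer: (50.8044, 55.1956)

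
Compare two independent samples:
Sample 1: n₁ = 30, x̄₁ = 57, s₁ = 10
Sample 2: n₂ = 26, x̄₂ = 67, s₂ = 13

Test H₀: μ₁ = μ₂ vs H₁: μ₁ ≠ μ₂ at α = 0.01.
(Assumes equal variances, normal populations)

Pooled variance: s²_p = [29×10² + 25×13²]/(54) = 131.9444
s_p = 11.4867
SE = s_p×√(1/n₁ + 1/n₂) = 11.4867×√(1/30 + 1/26) = 3.0778
t = (x̄₁ - x̄₂)/SE = (57 - 67)/3.0778 = -3.2491
df = 54, t-critical = ±2.670
Decision: reject H₀

Answer: t = -3.2491, reject H₀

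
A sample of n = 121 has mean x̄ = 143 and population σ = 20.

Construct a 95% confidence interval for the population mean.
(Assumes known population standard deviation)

Answer: (139.4363, 146.5637)

Derivation:
Confidence level: 95%, α = 0.05
z_0.025 = 1.960
SE = σ/√n = 20/√121 = 1.8182
Margin of error = 1.960 × 1.8182 = 3.5637
CI: x̄ ± margin = 143 ± 3.5637
CI: (139.4363, 146.5637)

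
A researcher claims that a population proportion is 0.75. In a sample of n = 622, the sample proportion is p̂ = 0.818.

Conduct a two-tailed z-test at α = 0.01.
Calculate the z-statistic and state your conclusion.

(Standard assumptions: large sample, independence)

H₀: p = 0.75, H₁: p ≠ 0.75
Standard error: SE = √(p₀(1-p₀)/n) = √(0.75×0.25/622) = 0.017362
z-statistic: z = (p̂ - p₀)/SE = (0.818 - 0.75)/0.017362 = 3.9166
Critical value: z_0.005 = ±2.576
p-value = 0.0001
Decision: reject H₀ at α = 0.01

Answer: z = 3.9166, reject H₀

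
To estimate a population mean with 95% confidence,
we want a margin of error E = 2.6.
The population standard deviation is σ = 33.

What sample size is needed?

Answer: n = 619

Derivation:
z_0.025 = 1.960
n = (z×σ/E)² = (1.960×33/2.6)²
n = 618.8613
Round up: n = 619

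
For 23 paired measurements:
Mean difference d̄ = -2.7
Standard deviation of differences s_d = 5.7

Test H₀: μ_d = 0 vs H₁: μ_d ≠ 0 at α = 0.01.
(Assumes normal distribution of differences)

df = n - 1 = 22
SE = s_d/√n = 5.7/√23 = 1.1885
t = d̄/SE = -2.7/1.1885 = -2.2718
Critical value: t_{0.005,22} = ±2.819
p-value ≈ 0.0332
Decision: fail to reject H₀

Answer: t = -2.2718, fail to reject H₀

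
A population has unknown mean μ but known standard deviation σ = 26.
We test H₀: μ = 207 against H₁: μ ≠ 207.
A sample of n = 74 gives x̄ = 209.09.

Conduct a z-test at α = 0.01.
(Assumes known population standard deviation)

Answer: z = 0.6915, fail to reject H₀

Derivation:
Standard error: SE = σ/√n = 26/√74 = 3.0224
z-statistic: z = (x̄ - μ₀)/SE = (209.09 - 207)/3.0224 = 0.6915
Critical value: ±2.576
p-value = 0.4893
Decision: fail to reject H₀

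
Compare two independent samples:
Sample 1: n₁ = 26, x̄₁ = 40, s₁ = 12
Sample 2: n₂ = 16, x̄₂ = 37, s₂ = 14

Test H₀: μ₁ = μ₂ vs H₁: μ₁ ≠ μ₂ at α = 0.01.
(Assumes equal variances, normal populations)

Answer: t = 0.7384, fail to reject H₀

Derivation:
Pooled variance: s²_p = [25×12² + 15×14²]/(40) = 163.5000
s_p = 12.7867
SE = s_p×√(1/n₁ + 1/n₂) = 12.7867×√(1/26 + 1/16) = 4.0629
t = (x̄₁ - x̄₂)/SE = (40 - 37)/4.0629 = 0.7384
df = 40, t-critical = ±2.704
Decision: fail to reject H₀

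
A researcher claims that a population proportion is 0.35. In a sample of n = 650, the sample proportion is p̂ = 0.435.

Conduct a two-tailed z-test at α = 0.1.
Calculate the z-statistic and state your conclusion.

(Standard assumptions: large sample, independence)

Answer: z = 4.5435, reject H₀

Derivation:
H₀: p = 0.35, H₁: p ≠ 0.35
Standard error: SE = √(p₀(1-p₀)/n) = √(0.35×0.65/650) = 0.018708
z-statistic: z = (p̂ - p₀)/SE = (0.435 - 0.35)/0.018708 = 4.5435
Critical value: z_0.05 = ±1.645
p-value < 0.0001
Decision: reject H₀ at α = 0.1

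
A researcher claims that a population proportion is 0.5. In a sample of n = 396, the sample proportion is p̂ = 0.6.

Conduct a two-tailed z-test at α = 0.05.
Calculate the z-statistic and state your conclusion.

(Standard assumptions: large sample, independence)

H₀: p = 0.5, H₁: p ≠ 0.5
Standard error: SE = √(p₀(1-p₀)/n) = √(0.5×0.5/396) = 0.025126
z-statistic: z = (p̂ - p₀)/SE = (0.6 - 0.5)/0.025126 = 3.9799
Critical value: z_0.025 = ±1.960
p-value = 0.0001
Decision: reject H₀ at α = 0.05

Answer: z = 3.9799, reject H₀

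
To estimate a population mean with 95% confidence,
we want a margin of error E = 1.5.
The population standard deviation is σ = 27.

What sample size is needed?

Answer: n = 1245

Derivation:
z_0.025 = 1.960
n = (z×σ/E)² = (1.960×27/1.5)²
n = 1244.6784
Round up: n = 1245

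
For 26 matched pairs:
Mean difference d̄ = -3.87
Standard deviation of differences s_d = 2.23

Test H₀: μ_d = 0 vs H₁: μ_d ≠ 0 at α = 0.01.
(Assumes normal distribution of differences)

df = n - 1 = 25
SE = s_d/√n = 2.23/√26 = 0.4373
t = d̄/SE = -3.87/0.4373 = -8.8498
Critical value: t_{0.005,25} = ±2.787
p-value < 0.0001
Decision: reject H₀

Answer: t = -8.8498, reject H₀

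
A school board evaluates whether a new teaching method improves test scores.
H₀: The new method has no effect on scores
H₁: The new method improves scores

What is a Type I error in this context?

Answer: Concluding the new method improves scores when it actually doesn't

Derivation:
Type I error (α): Rejecting H₀ when H₀ is true
Type II error (β): Failing to reject H₀ when H₁ is true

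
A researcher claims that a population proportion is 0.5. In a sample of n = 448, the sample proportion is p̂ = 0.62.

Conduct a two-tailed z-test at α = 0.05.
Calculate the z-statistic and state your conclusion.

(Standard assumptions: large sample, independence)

Answer: z = 5.0798, reject H₀

Derivation:
H₀: p = 0.5, H₁: p ≠ 0.5
Standard error: SE = √(p₀(1-p₀)/n) = √(0.5×0.5/448) = 0.023623
z-statistic: z = (p̂ - p₀)/SE = (0.62 - 0.5)/0.023623 = 5.0798
Critical value: z_0.025 = ±1.960
p-value < 0.0001
Decision: reject H₀ at α = 0.05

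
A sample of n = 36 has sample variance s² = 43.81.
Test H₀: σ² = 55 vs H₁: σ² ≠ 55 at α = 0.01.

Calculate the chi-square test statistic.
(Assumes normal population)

df = n - 1 = 35
χ² = (n-1)s²/σ₀² = 35×43.81/55 = 27.8791
Critical values: χ²_{0.995,35} = 17.192, χ²_{0.005,35} = 60.275
Rejection region: χ² < 17.192 or χ² > 60.275
Decision: fail to reject H₀

Answer: χ² = 27.8791, fail to reject H₀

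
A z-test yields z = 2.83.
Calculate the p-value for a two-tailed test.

Answer: p-value ≈ 0.0047

Derivation:
For z = 2.83:
p = 2×P(Z > |2.83|) = 2×(1 - Φ(2.83)) = 0.0047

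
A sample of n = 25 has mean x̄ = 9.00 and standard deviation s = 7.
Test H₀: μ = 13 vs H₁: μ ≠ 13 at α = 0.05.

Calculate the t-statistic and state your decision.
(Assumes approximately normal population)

Answer: t = -2.8571, reject H₀

Derivation:
df = n - 1 = 24
SE = s/√n = 7/√25 = 1.4000
t = (x̄ - μ₀)/SE = (9.00 - 13)/1.4000 = -2.8571
Critical value: t_{0.025,24} = ±2.064
p-value ≈ 0.0087
Decision: reject H₀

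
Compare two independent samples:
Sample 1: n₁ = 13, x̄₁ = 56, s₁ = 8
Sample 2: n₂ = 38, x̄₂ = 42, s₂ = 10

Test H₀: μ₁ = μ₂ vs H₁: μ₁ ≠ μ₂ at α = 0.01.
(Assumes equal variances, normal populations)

Answer: t = 4.5629, reject H₀

Derivation:
Pooled variance: s²_p = [12×8² + 37×10²]/(49) = 91.1837
s_p = 9.5490
SE = s_p×√(1/n₁ + 1/n₂) = 9.5490×√(1/13 + 1/38) = 3.0682
t = (x̄₁ - x̄₂)/SE = (56 - 42)/3.0682 = 4.5629
df = 49, t-critical = ±2.680
Decision: reject H₀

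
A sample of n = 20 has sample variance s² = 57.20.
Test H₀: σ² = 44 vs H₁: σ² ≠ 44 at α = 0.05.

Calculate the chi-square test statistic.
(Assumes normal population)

df = n - 1 = 19
χ² = (n-1)s²/σ₀² = 19×57.20/44 = 24.7000
Critical values: χ²_{0.975,19} = 8.907, χ²_{0.025,19} = 32.852
Rejection region: χ² < 8.907 or χ² > 32.852
Decision: fail to reject H₀

Answer: χ² = 24.7000, fail to reject H₀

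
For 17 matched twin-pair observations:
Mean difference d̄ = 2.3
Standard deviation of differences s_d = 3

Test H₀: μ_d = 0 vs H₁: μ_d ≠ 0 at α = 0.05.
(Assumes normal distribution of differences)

Answer: t = 3.1611, reject H₀

Derivation:
df = n - 1 = 16
SE = s_d/√n = 3/√17 = 0.7276
t = d̄/SE = 2.3/0.7276 = 3.1611
Critical value: t_{0.025,16} = ±2.120
p-value ≈ 0.0061
Decision: reject H₀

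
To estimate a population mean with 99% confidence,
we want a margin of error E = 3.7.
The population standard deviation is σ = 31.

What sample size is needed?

z_0.005 = 2.576
n = (z×σ/E)² = (2.576×31/3.7)²
n = 465.8131
Round up: n = 466

Answer: n = 466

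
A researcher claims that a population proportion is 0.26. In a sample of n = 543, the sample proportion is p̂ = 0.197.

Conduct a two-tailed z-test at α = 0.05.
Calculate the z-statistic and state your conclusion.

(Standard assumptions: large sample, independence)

H₀: p = 0.26, H₁: p ≠ 0.26
Standard error: SE = √(p₀(1-p₀)/n) = √(0.26×0.74/543) = 0.018824
z-statistic: z = (p̂ - p₀)/SE = (0.197 - 0.26)/0.018824 = -3.3468
Critical value: z_0.025 = ±1.960
p-value = 0.0008
Decision: reject H₀ at α = 0.05

Answer: z = -3.3468, reject H₀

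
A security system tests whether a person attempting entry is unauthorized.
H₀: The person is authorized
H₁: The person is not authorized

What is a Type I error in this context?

Type I error (α): Rejecting H₀ when H₀ is true
Type II error (β): Failing to reject H₀ when H₁ is true

Answer: Denying entry to an authorized person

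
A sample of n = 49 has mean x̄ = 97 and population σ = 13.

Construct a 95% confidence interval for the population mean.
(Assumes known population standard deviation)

Confidence level: 95%, α = 0.05
z_0.025 = 1.960
SE = σ/√n = 13/√49 = 1.8571
Margin of error = 1.960 × 1.8571 = 3.6399
CI: x̄ ± margin = 97 ± 3.6399
CI: (93.3601, 100.6399)

Answer: (93.3601, 100.6399)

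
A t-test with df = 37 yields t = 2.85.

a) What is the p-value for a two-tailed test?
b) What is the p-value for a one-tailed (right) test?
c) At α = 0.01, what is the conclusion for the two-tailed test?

Answer: a) 0.0071, b) 0.0036, c) reject H₀

Derivation:
Using t-distribution with df = 37:
a) Two-tailed: p = 2×P(T > 2.85) = 0.0071
b) One-tailed: p = P(T > 2.85) = 0.0036
c) 0.0071 < 0.01, reject H₀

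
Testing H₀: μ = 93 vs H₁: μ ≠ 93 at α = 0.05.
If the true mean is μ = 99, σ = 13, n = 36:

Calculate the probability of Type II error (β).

Answer: β ≈ 0.2092

Derivation:
SE = σ/√n = 13/√36 = 2.1667
Critical values: μ₀ ± z_0.025×SE = 93 ± 1.960×2.1667
Acceptance region: (88.7533, 97.2467)
Under H₁ (μ = 99): z_high = (97.2467 - 99)/2.1667 = -0.8092, z_low = (88.7533 - 99)/2.1667 = -4.7292
β = P(not reject | H₁) = Φ(-0.8092) - Φ(-4.7292) ≈ 0.2092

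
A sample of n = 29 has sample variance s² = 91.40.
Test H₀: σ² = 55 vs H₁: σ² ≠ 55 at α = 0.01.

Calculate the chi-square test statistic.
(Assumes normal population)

Answer: χ² = 46.5309, fail to reject H₀

Derivation:
df = n - 1 = 28
χ² = (n-1)s²/σ₀² = 28×91.40/55 = 46.5309
Critical values: χ²_{0.995,28} = 12.461, χ²_{0.005,28} = 50.993
Rejection region: χ² < 12.461 or χ² > 50.993
Decision: fail to reject H₀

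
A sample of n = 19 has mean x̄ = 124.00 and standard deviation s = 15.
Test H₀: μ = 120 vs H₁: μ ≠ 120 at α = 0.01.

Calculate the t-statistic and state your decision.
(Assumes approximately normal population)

df = n - 1 = 18
SE = s/√n = 15/√19 = 3.4412
t = (x̄ - μ₀)/SE = (124.00 - 120)/3.4412 = 1.1624
Critical value: t_{0.005,18} = ±2.878
p-value ≈ 0.2603
Decision: fail to reject H₀

Answer: t = 1.1624, fail to reject H₀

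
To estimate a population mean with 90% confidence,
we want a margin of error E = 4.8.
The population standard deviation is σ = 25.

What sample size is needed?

z_0.05 = 1.645
n = (z×σ/E)² = (1.645×25/4.8)²
n = 73.4056
Round up: n = 74

Answer: n = 74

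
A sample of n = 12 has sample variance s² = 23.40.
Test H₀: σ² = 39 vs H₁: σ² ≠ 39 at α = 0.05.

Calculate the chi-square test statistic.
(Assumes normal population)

Answer: χ² = 6.6000, fail to reject H₀

Derivation:
df = n - 1 = 11
χ² = (n-1)s²/σ₀² = 11×23.40/39 = 6.6000
Critical values: χ²_{0.975,11} = 3.816, χ²_{0.025,11} = 21.920
Rejection region: χ² < 3.816 or χ² > 21.920
Decision: fail to reject H₀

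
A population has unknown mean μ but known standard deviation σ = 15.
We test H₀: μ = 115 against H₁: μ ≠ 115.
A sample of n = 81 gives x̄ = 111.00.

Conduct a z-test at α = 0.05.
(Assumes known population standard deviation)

Answer: z = -2.4000, reject H₀

Derivation:
Standard error: SE = σ/√n = 15/√81 = 1.6667
z-statistic: z = (x̄ - μ₀)/SE = (111.00 - 115)/1.6667 = -2.4000
Critical value: ±1.960
p-value = 0.0164
Decision: reject H₀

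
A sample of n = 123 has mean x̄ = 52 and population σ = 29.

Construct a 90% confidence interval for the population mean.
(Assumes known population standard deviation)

Confidence level: 90%, α = 0.1
z_0.05 = 1.645
SE = σ/√n = 29/√123 = 2.6148
Margin of error = 1.645 × 2.6148 = 4.3013
CI: x̄ ± margin = 52 ± 4.3013
CI: (47.6987, 56.3013)

Answer: (47.6987, 56.3013)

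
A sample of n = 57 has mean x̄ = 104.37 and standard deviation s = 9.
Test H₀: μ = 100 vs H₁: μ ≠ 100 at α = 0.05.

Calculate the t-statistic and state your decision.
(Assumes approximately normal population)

Answer: t = 3.6658, reject H₀

Derivation:
df = n - 1 = 56
SE = s/√n = 9/√57 = 1.1921
t = (x̄ - μ₀)/SE = (104.37 - 100)/1.1921 = 3.6658
Critical value: t_{0.025,56} = ±2.003
p-value ≈ 0.0005
Decision: reject H₀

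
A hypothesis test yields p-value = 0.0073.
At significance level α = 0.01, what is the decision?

Answer: reject H₀

Derivation:
Compare p-value to α:
0.0073 < 0.01
Decision: reject H₀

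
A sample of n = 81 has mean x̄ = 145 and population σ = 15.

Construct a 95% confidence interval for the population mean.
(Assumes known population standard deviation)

Confidence level: 95%, α = 0.05
z_0.025 = 1.960
SE = σ/√n = 15/√81 = 1.6667
Margin of error = 1.960 × 1.6667 = 3.2667
CI: x̄ ± margin = 145 ± 3.2667
CI: (141.7333, 148.2667)

Answer: (141.7333, 148.2667)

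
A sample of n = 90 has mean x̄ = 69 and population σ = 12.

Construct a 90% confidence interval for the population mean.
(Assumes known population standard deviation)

Confidence level: 90%, α = 0.1
z_0.05 = 1.645
SE = σ/√n = 12/√90 = 1.2649
Margin of error = 1.645 × 1.2649 = 2.0808
CI: x̄ ± margin = 69 ± 2.0808
CI: (66.9192, 71.0808)

Answer: (66.9192, 71.0808)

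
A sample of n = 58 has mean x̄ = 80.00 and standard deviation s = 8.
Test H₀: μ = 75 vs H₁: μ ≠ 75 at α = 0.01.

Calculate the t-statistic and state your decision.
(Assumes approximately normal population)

Answer: t = 4.7596, reject H₀

Derivation:
df = n - 1 = 57
SE = s/√n = 8/√58 = 1.0505
t = (x̄ - μ₀)/SE = (80.00 - 75)/1.0505 = 4.7596
Critical value: t_{0.005,57} = ±2.665
p-value < 0.0001
Decision: reject H₀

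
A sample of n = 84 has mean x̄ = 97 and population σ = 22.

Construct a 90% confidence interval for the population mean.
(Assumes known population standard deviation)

Answer: (93.0513, 100.9487)

Derivation:
Confidence level: 90%, α = 0.1
z_0.05 = 1.645
SE = σ/√n = 22/√84 = 2.4004
Margin of error = 1.645 × 2.4004 = 3.9487
CI: x̄ ± margin = 97 ± 3.9487
CI: (93.0513, 100.9487)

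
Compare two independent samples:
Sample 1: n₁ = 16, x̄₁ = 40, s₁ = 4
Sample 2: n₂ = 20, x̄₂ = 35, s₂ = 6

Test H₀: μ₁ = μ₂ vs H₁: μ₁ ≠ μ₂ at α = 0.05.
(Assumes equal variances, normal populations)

Answer: t = 2.8596, reject H₀

Derivation:
Pooled variance: s²_p = [15×4² + 19×6²]/(34) = 27.1765
s_p = 5.2131
SE = s_p×√(1/n₁ + 1/n₂) = 5.2131×√(1/16 + 1/20) = 1.7485
t = (x̄₁ - x̄₂)/SE = (40 - 35)/1.7485 = 2.8596
df = 34, t-critical = ±2.032
Decision: reject H₀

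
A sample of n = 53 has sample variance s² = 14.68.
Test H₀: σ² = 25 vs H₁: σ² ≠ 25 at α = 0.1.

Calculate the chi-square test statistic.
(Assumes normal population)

Answer: χ² = 30.5344, reject H₀

Derivation:
df = n - 1 = 52
χ² = (n-1)s²/σ₀² = 52×14.68/25 = 30.5344
Critical values: χ²_{0.95,52} = 36.437, χ²_{0.05,52} = 69.832
Rejection region: χ² < 36.437 or χ² > 69.832
Decision: reject H₀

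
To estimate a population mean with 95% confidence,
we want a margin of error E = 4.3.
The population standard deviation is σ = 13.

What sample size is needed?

Answer: n = 36

Derivation:
z_0.025 = 1.960
n = (z×σ/E)² = (1.960×13/4.3)²
n = 35.1125
Round up: n = 36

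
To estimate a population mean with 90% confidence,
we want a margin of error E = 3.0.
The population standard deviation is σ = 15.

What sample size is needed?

z_0.05 = 1.645
n = (z×σ/E)² = (1.645×15/3.0)²
n = 67.6506
Round up: n = 68

Answer: n = 68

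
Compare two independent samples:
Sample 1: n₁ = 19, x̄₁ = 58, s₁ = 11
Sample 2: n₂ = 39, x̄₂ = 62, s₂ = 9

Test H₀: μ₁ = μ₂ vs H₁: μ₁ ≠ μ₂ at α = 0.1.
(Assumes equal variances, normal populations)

Pooled variance: s²_p = [18×11² + 38×9²]/(56) = 93.8571
s_p = 9.6880
SE = s_p×√(1/n₁ + 1/n₂) = 9.6880×√(1/19 + 1/39) = 2.7104
t = (x̄₁ - x̄₂)/SE = (58 - 62)/2.7104 = -1.4758
df = 56, t-critical = ±1.673
Decision: fail to reject H₀

Answer: t = -1.4758, fail to reject H₀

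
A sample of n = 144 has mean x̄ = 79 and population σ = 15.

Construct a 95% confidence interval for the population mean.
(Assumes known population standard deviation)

Answer: (76.5500, 81.4500)

Derivation:
Confidence level: 95%, α = 0.05
z_0.025 = 1.960
SE = σ/√n = 15/√144 = 1.2500
Margin of error = 1.960 × 1.2500 = 2.4500
CI: x̄ ± margin = 79 ± 2.4500
CI: (76.5500, 81.4500)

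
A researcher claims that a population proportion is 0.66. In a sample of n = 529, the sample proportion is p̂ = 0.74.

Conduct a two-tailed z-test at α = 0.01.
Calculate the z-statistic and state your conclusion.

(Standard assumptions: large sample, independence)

Answer: z = 3.8842, reject H₀

Derivation:
H₀: p = 0.66, H₁: p ≠ 0.66
Standard error: SE = √(p₀(1-p₀)/n) = √(0.66×0.34/529) = 0.020596
z-statistic: z = (p̂ - p₀)/SE = (0.74 - 0.66)/0.020596 = 3.8842
Critical value: z_0.005 = ±2.576
p-value = 0.0001
Decision: reject H₀ at α = 0.01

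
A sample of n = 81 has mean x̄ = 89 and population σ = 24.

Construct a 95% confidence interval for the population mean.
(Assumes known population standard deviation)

Confidence level: 95%, α = 0.05
z_0.025 = 1.960
SE = σ/√n = 24/√81 = 2.6667
Margin of error = 1.960 × 2.6667 = 5.2267
CI: x̄ ± margin = 89 ± 5.2267
CI: (83.7733, 94.2267)

Answer: (83.7733, 94.2267)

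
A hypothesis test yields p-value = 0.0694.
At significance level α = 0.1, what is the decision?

Answer: reject H₀

Derivation:
Compare p-value to α:
0.0694 < 0.1
Decision: reject H₀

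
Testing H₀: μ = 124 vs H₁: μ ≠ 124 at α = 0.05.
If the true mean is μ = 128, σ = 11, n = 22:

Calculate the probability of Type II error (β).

Answer: β ≈ 0.6003

Derivation:
SE = σ/√n = 11/√22 = 2.3452
Critical values: μ₀ ± z_0.025×SE = 124 ± 1.960×2.3452
Acceptance region: (119.4034, 128.5966)
Under H₁ (μ = 128): z_high = (128.5966 - 128)/2.3452 = 0.2544, z_low = (119.4034 - 128)/2.3452 = -3.6656
β = P(not reject | H₁) = Φ(0.2544) - Φ(-3.6656) ≈ 0.6003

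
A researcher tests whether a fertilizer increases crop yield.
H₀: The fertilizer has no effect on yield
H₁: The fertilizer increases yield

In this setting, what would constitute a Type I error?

Type I error: rejecting H₀ when it is actually true (false positive).
Type II error: failing to reject H₀ when H₁ is actually true (false negative).

Answer: Concluding the fertilizer works when it doesn't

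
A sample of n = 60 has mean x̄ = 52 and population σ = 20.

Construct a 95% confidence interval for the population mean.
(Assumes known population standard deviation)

Confidence level: 95%, α = 0.05
z_0.025 = 1.960
SE = σ/√n = 20/√60 = 2.5820
Margin of error = 1.960 × 2.5820 = 5.0607
CI: x̄ ± margin = 52 ± 5.0607
CI: (46.9393, 57.0607)

Answer: (46.9393, 57.0607)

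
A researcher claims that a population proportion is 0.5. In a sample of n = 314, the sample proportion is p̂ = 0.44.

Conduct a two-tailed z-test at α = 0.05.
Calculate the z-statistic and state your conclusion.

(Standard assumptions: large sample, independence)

Answer: z = -2.1264, reject H₀

Derivation:
H₀: p = 0.5, H₁: p ≠ 0.5
Standard error: SE = √(p₀(1-p₀)/n) = √(0.5×0.5/314) = 0.028217
z-statistic: z = (p̂ - p₀)/SE = (0.44 - 0.5)/0.028217 = -2.1264
Critical value: z_0.025 = ±1.960
p-value = 0.0335
Decision: reject H₀ at α = 0.05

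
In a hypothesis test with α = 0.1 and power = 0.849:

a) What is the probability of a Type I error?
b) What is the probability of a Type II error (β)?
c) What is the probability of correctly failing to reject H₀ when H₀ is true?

Answer: a) 0.1, b) 0.151, c) 0.9

Derivation:
a) Type I error probability = α = 0.1
b) Power = P(reject H₀ | H₁ true) = 1 - β = 0.849, so Type II error probability = β = 1 - Power = 0.151
c) P(fail to reject H₀ | H₀ true) = 1 - α = 0.9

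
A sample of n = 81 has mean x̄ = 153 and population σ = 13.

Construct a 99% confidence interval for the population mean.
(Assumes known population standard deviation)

Answer: (149.2792, 156.7208)

Derivation:
Confidence level: 99%, α = 0.01
z_0.005 = 2.576
SE = σ/√n = 13/√81 = 1.4444
Margin of error = 2.576 × 1.4444 = 3.7208
CI: x̄ ± margin = 153 ± 3.7208
CI: (149.2792, 156.7208)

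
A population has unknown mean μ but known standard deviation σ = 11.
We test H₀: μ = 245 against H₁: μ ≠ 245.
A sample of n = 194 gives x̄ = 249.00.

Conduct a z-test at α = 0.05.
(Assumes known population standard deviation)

Standard error: SE = σ/√n = 11/√194 = 0.7898
z-statistic: z = (x̄ - μ₀)/SE = (249.00 - 245)/0.7898 = 5.0646
Critical value: ±1.960
p-value < 0.0001
Decision: reject H₀

Answer: z = 5.0646, reject H₀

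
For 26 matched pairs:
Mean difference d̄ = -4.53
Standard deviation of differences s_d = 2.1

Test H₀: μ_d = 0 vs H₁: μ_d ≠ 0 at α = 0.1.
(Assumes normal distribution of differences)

Answer: t = -11.0005, reject H₀

Derivation:
df = n - 1 = 25
SE = s_d/√n = 2.1/√26 = 0.4118
t = d̄/SE = -4.53/0.4118 = -11.0005
Critical value: t_{0.05,25} = ±1.708
p-value < 0.0001
Decision: reject H₀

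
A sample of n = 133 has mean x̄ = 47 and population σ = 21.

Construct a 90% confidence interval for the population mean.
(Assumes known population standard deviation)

Confidence level: 90%, α = 0.1
z_0.05 = 1.645
SE = σ/√n = 21/√133 = 1.8209
Margin of error = 1.645 × 1.8209 = 2.9954
CI: x̄ ± margin = 47 ± 2.9954
CI: (44.0046, 49.9954)

Answer: (44.0046, 49.9954)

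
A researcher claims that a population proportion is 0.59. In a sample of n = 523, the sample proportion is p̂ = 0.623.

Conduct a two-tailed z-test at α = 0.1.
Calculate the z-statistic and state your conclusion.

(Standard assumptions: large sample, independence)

H₀: p = 0.59, H₁: p ≠ 0.59
Standard error: SE = √(p₀(1-p₀)/n) = √(0.59×0.41/523) = 0.021506
z-statistic: z = (p̂ - p₀)/SE = (0.623 - 0.59)/0.021506 = 1.5345
Critical value: z_0.05 = ±1.645
p-value = 0.1249
Decision: fail to reject H₀ at α = 0.1

Answer: z = 1.5345, fail to reject H₀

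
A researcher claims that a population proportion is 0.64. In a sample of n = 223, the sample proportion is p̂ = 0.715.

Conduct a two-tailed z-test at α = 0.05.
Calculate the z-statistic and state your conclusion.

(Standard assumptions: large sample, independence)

H₀: p = 0.64, H₁: p ≠ 0.64
Standard error: SE = √(p₀(1-p₀)/n) = √(0.64×0.36/223) = 0.032143
z-statistic: z = (p̂ - p₀)/SE = (0.715 - 0.64)/0.032143 = 2.3333
Critical value: z_0.025 = ±1.960
p-value = 0.0196
Decision: reject H₀ at α = 0.05

Answer: z = 2.3333, reject H₀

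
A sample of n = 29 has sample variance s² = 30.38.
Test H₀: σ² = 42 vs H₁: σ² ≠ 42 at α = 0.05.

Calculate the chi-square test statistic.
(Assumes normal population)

df = n - 1 = 28
χ² = (n-1)s²/σ₀² = 28×30.38/42 = 20.2533
Critical values: χ²_{0.975,28} = 15.308, χ²_{0.025,28} = 44.461
Rejection region: χ² < 15.308 or χ² > 44.461
Decision: fail to reject H₀

Answer: χ² = 20.2533, fail to reject H₀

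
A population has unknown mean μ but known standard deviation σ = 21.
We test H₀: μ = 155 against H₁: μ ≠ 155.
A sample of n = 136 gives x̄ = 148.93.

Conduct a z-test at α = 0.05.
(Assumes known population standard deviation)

Standard error: SE = σ/√n = 21/√136 = 1.8007
z-statistic: z = (x̄ - μ₀)/SE = (148.93 - 155)/1.8007 = -3.3709
Critical value: ±1.960
p-value = 0.0007
Decision: reject H₀

Answer: z = -3.3709, reject H₀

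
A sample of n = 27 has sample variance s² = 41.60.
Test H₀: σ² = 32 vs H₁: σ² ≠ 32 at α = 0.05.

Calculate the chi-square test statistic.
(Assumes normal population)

df = n - 1 = 26
χ² = (n-1)s²/σ₀² = 26×41.60/32 = 33.8000
Critical values: χ²_{0.975,26} = 13.844, χ²_{0.025,26} = 41.923
Rejection region: χ² < 13.844 or χ² > 41.923
Decision: fail to reject H₀

Answer: χ² = 33.8000, fail to reject H₀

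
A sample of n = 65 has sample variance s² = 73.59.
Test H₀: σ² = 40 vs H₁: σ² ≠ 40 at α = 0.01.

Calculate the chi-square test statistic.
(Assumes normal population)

Answer: χ² = 117.7440, reject H₀

Derivation:
df = n - 1 = 64
χ² = (n-1)s²/σ₀² = 64×73.59/40 = 117.7440
Critical values: χ²_{0.995,64} = 38.610, χ²_{0.005,64} = 96.878
Rejection region: χ² < 38.610 or χ² > 96.878
Decision: reject H₀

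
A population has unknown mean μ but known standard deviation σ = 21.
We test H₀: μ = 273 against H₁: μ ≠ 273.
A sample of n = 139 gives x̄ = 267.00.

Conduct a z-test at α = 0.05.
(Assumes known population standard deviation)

Standard error: SE = σ/√n = 21/√139 = 1.7812
z-statistic: z = (x̄ - μ₀)/SE = (267.00 - 273)/1.7812 = -3.3685
Critical value: ±1.960
p-value = 0.0008
Decision: reject H₀

Answer: z = -3.3685, reject H₀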